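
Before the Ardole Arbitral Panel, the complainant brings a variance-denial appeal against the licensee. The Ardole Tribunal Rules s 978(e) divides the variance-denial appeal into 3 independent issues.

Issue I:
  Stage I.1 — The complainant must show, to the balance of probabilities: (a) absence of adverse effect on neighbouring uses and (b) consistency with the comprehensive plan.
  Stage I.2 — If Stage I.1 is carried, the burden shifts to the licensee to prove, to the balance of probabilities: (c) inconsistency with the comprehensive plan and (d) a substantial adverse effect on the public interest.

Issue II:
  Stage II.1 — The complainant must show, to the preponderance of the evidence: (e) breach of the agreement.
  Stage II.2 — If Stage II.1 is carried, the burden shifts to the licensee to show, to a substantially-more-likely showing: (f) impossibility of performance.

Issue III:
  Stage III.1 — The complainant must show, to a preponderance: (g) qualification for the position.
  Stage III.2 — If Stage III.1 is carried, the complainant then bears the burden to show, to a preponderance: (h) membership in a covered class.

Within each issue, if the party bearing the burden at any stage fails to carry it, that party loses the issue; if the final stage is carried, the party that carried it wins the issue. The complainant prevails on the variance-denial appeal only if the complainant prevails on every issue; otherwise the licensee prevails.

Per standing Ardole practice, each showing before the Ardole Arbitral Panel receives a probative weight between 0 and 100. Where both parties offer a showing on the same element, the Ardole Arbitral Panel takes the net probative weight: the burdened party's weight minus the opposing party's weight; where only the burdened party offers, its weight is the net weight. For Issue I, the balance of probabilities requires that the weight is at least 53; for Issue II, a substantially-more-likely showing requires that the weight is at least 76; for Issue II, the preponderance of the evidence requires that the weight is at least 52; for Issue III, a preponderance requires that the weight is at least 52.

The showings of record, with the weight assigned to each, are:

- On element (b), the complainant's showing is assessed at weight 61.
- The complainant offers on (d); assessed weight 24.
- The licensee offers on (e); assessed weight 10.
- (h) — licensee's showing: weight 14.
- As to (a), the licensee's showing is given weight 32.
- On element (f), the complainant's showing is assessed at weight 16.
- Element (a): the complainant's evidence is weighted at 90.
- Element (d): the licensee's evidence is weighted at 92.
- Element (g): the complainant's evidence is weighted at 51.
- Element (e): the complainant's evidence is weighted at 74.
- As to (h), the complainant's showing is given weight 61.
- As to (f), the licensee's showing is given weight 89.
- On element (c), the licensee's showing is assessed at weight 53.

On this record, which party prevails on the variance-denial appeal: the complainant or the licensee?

licensee

— Issue I —
Stage I.1 — burden on complainant; standard: the balance of probabilities (weight is at least 53).
    (a): 90 − 32 = 58 ≥ 53 [met]
    (b): 61 ≥ 53 [met]
  Stage I.1 is satisfied; the onus moves to the licensee.
Stage I.2 — burden on licensee; standard: the balance of probabilities (weight is at least 53).
    (c): 53 ≥ 53 [met]
    (d): 92 − 24 = 68 ≥ 53 [met]
  The licensee carries the last stage.
All stages carried — the licensee prevails on this issue.
— Issue II —
At Stage II.1 the complainant must meet the preponderance of the evidence (weight is at least 52): on (e) the weight is 74 less the opposing 10 gives net 64, ≥ 52, so (e) meets the standard.
  All elements met. The burden passes to the licensee.
At Stage II.2 the licensee must meet a substantially-more-likely showing (weight is at least 76): on (f) the weight is 89 less the opposing 16 gives net 73, < 76, so (f) does not meet the standard.
  The licensee does not carry Stage II.2.
The complainant prevails on this issue.
— Issue III —
At Stage III.1 the complainant must meet a preponderance (weight is at least 52): on (g) the weight is 51, which does not reach 52, so (g) does not meet the standard.
  Stage III.1 not carried; the complainant fails its burden.
So the licensee prevails on this issue.
Per-issue: Issue I → licensee; Issue II → complainant; Issue III → licensee. The complainant must prevail on every issue; overall, the licensee prevails.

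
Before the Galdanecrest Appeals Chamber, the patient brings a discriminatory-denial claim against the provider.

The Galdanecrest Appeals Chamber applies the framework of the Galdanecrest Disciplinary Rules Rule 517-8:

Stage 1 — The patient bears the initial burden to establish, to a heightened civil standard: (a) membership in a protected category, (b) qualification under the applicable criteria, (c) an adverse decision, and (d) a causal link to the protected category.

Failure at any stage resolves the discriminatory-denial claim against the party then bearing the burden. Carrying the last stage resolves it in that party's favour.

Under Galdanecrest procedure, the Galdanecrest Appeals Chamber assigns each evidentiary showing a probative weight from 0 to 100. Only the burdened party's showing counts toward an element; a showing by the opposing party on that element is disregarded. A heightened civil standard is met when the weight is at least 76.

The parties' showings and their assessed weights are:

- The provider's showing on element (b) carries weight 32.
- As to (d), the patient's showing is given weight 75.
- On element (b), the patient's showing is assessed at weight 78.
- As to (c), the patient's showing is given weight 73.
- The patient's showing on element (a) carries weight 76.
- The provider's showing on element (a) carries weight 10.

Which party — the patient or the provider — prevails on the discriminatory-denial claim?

At Stage 1 the patient must meet a heightened civil standard (weight is at least 76): on (a) the weight is 76 (the provider's 10 is given no effect), ≥ 76, so (a) meets the standard; on (b) the weight is 78 (the provider's 32 is given no effect), ≥ 76, so (b) meets the standard; on (c) the weight is 73, < 76, so (c) does not meet the standard; on (d) the weight is 75, which does not reach 76, so (d) does not meet the standard.
  Stage 1 not carried; the patient fails its burden.
So the provider prevails.

provider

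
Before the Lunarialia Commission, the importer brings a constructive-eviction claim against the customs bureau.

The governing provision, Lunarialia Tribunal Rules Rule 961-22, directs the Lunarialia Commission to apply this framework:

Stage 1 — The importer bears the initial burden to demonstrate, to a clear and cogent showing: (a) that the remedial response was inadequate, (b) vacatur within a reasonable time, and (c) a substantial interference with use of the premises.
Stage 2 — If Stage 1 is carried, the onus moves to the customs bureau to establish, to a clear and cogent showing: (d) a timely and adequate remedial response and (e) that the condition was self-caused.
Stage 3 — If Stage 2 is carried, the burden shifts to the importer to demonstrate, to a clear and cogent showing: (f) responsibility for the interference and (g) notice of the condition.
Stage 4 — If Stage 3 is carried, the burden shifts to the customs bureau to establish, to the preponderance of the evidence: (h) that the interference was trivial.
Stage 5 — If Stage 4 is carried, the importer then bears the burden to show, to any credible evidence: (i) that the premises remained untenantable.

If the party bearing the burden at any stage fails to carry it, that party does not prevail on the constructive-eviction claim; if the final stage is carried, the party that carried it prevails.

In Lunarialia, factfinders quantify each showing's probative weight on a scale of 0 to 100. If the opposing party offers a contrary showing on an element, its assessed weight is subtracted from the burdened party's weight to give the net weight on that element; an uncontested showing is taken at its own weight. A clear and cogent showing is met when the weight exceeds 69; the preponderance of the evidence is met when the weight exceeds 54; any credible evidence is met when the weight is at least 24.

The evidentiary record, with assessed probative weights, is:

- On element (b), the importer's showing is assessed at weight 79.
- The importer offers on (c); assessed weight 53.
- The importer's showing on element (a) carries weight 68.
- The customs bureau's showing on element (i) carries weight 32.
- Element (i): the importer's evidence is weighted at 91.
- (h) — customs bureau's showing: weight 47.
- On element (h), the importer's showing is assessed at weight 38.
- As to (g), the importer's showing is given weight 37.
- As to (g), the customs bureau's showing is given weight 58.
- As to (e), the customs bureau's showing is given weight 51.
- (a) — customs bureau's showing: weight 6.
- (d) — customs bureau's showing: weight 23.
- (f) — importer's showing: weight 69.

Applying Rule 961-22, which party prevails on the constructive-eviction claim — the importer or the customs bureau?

customs bureau

Stage 1 — burden on importer; standard: a clear and cogent showing (weight exceeds 69).
    (a): 68 − 6 = 62 ≤ 69 [not met]
    (b): 79 > 69 [met]
    (c): 53 ≤ 69 [not met]
  Stage 1 not carried; the importer fails its burden.
So the customs bureau prevails.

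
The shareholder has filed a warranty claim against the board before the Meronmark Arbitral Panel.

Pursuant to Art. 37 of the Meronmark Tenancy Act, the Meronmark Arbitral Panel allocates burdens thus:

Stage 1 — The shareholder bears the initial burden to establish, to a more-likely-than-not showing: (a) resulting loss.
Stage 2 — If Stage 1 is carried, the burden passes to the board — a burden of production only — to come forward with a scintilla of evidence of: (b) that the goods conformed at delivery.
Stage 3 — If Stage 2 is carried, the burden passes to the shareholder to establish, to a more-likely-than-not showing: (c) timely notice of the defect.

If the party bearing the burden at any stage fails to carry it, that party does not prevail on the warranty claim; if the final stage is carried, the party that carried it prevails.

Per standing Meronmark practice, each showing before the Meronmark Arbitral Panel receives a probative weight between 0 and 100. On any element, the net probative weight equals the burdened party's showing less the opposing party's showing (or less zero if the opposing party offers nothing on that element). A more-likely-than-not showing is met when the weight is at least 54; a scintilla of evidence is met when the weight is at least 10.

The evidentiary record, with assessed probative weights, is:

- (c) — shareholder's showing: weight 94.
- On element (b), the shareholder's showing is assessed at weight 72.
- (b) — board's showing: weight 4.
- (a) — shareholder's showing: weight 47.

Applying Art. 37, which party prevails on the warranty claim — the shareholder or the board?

board

Stage 1 — burden on shareholder; standard: a more-likely-than-not showing (weight is at least 54).
    (a): 47 < 54 [not met]
  Stage 1 not carried; the shareholder fails its burden.
The analysis ends at Stage 1; the board prevails.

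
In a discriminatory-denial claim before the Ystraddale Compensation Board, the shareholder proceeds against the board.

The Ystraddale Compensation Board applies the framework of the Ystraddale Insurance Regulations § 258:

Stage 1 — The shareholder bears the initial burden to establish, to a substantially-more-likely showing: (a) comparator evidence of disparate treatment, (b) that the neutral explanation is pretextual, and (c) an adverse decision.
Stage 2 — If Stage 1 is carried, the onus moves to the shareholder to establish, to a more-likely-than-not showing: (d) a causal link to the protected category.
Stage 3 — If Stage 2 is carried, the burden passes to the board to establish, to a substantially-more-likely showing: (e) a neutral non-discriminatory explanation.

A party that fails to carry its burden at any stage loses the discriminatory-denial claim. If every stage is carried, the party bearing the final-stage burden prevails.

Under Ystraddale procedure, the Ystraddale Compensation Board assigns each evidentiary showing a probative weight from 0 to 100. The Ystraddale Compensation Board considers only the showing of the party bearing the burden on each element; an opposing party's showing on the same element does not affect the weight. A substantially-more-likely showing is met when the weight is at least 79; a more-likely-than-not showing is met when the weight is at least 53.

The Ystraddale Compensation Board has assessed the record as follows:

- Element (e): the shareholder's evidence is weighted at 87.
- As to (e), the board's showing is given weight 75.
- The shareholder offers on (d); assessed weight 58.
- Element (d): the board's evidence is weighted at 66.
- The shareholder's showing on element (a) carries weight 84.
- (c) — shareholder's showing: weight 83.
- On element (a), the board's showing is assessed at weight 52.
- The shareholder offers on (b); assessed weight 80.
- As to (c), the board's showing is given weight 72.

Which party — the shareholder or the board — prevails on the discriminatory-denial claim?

shareholder

Stage 1 (shareholder, a substantially-more-likely showing, weight is at least 79): (a) 84 (board's 52 disregarded) ≥ 79 — meets; (b) 80 ≥ 79 — meets; (c) 83 (board's 72 disregarded) ≥ 79 — meets.
  Stage 1 is satisfied; the shareholder continues to bear the burden.
Stage 2 (shareholder, a more-likely-than-not showing, weight is at least 53): (d) 58 (board's 66 disregarded) ≥ 53 — meets.
  All elements met. The burden passes to the board.
Stage 3 (board, a substantially-more-likely showing, weight is at least 79): (e) 75 (shareholder's 87 disregarded) < 79 — fails.
  Stage 3 not carried; the board fails its burden.
The analysis ends at Stage 3; the shareholder prevails.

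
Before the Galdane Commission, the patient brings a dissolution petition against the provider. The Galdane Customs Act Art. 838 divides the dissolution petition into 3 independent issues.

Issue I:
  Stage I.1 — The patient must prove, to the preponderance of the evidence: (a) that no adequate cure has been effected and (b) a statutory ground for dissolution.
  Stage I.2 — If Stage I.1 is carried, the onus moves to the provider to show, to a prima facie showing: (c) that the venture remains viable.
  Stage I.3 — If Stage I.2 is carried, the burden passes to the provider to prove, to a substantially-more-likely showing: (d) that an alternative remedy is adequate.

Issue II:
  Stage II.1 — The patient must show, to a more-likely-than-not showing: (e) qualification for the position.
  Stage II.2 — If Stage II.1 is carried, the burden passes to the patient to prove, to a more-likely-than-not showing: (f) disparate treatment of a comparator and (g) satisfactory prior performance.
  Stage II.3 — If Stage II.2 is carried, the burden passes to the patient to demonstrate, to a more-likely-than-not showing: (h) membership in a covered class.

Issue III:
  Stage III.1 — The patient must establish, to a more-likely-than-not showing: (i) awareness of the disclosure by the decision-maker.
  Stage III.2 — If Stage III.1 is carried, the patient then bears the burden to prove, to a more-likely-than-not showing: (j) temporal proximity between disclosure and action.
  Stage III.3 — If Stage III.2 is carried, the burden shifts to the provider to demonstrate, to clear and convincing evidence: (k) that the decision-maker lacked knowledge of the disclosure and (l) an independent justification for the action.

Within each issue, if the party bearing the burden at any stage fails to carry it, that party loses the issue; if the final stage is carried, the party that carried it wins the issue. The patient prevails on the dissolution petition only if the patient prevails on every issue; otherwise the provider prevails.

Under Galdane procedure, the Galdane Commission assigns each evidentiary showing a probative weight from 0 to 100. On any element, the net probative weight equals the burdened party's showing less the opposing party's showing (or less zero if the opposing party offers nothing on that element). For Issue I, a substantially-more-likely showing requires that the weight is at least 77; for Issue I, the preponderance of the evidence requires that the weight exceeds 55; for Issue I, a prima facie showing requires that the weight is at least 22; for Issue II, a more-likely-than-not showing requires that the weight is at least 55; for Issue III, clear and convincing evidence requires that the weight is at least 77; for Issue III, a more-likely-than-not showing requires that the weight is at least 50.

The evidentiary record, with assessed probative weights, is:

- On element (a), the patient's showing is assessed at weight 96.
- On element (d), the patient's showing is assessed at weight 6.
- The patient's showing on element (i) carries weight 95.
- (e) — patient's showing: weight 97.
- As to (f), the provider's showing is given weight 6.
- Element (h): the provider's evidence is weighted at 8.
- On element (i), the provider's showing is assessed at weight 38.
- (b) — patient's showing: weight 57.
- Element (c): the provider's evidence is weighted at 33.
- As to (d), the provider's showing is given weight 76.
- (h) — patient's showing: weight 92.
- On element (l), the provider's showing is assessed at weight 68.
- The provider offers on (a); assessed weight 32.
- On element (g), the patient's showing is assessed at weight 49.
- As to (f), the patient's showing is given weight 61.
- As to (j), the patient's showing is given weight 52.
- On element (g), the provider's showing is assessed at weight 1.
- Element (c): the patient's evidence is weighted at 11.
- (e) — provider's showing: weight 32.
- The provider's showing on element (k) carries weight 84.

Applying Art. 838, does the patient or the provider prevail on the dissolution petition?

— Issue I —
Stage I.1 — burden on patient; standard: the preponderance of the evidence (weight exceeds 55).
    (a): 96 − 32 = 64 > 55 [met]
    (b): 57 > 55 [met]
  Stage I.1 carried; the burden shifts to the provider.
Stage I.2 — burden on provider; standard: a prima facie showing (weight is at least 22).
    (c): 33 − 11 = 22 ≥ 22 [met]
  Stage I.2 carried; the burden remains with the provider.
Stage I.3 — burden on provider; standard: a substantially-more-likely showing (weight is at least 77).
    (d): 76 − 6 = 70 < 77 [not met]
  Not every element is met, so the provider fails to carry Stage I.3.
The analysis ends at Stage I.3; the patient prevails on this issue.
— Issue II —
At Stage II.1 the patient must meet a more-likely-than-not showing (weight is at least 55): on (e) the weight is 97 less the opposing 32 gives net 65, which does reach 55, so (e) meets the standard.
  Stage II.1 is satisfied; the patient continues to bear the burden.
At Stage II.2 the patient must meet a more-likely-than-not showing (weight is at least 55): on (f) the weight is 61 less the opposing 6 gives net 55, which does reach 55, so (f) meets the standard; on (g) the weight is 49 less the opposing 1 gives net 48, < 55, so (g) does not meet the standard.
  The patient does not carry Stage II.2.
The analysis ends at Stage II.2; the provider prevails on this issue.
— Issue III —
At Stage III.1 the patient must meet a more-likely-than-not showing (weight is at least 50): on (i) the weight is 95 less the opposing 38 gives net 57, ≥ 50, so (i) meets the standard.
  Stage III.1 is satisfied; the patient continues to bear the burden.
At Stage III.2 the patient must meet a more-likely-than-not showing (weight is at least 50): on (j) the weight is 52, which does reach 50, so (j) meets the standard.
  All elements met. The burden passes to the provider.
At Stage III.3 the provider must meet clear and convincing evidence (weight is at least 77): on (k) the weight is 84, which does reach 77, so (k) meets the standard; on (l) the weight is 68, which does not reach 77, so (l) does not meet the standard.
  Not every element is met, so the provider fails to carry Stage III.3.
So the patient prevails on this issue.
Per-issue: Issue I → patient; Issue II → provider; Issue III → patient. The patient must prevail on every issue; overall, the provider prevails.

provider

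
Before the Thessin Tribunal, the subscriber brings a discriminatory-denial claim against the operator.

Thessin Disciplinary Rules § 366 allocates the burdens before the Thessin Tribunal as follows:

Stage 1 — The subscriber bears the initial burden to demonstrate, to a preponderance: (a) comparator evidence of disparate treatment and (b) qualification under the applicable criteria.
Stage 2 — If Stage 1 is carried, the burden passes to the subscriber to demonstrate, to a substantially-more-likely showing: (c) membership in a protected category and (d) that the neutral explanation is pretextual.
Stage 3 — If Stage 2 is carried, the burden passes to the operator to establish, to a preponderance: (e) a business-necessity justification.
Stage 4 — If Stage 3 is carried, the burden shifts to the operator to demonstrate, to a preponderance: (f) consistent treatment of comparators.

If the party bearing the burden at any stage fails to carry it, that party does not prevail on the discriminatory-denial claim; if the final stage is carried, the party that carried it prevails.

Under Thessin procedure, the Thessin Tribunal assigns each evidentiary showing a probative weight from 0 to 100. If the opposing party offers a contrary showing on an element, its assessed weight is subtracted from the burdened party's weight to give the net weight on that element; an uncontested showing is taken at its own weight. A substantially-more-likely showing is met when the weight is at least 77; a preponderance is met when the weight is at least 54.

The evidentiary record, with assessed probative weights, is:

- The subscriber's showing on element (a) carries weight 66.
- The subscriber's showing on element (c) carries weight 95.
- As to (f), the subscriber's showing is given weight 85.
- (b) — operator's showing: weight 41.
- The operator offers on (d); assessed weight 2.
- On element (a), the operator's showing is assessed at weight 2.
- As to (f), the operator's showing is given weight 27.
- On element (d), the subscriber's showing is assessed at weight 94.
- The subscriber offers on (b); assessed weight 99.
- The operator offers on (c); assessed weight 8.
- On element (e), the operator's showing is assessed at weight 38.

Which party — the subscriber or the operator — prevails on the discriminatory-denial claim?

Stage 1 — burden on subscriber; standard: a preponderance (weight is at least 54).
    (a): 66 − 2 = 64 ≥ 54 [met]
    (b): 99 − 41 = 58 ≥ 54 [met]
  All elements met. The subscriber retains the burden for Stage 2.
Stage 2 — burden on subscriber; standard: a substantially-more-likely showing (weight is at least 77).
    (c): 95 − 8 = 87 ≥ 77 [met]
    (d): 94 − 2 = 92 ≥ 77 [met]
  Stage 2 is satisfied; the onus moves to the operator.
Stage 3 — burden on operator; standard: a preponderance (weight is at least 54).
    (e): 38 < 54 [not met]
  Stage 3 not carried; the operator fails its burden.
So the subscriber prevails.

subscriber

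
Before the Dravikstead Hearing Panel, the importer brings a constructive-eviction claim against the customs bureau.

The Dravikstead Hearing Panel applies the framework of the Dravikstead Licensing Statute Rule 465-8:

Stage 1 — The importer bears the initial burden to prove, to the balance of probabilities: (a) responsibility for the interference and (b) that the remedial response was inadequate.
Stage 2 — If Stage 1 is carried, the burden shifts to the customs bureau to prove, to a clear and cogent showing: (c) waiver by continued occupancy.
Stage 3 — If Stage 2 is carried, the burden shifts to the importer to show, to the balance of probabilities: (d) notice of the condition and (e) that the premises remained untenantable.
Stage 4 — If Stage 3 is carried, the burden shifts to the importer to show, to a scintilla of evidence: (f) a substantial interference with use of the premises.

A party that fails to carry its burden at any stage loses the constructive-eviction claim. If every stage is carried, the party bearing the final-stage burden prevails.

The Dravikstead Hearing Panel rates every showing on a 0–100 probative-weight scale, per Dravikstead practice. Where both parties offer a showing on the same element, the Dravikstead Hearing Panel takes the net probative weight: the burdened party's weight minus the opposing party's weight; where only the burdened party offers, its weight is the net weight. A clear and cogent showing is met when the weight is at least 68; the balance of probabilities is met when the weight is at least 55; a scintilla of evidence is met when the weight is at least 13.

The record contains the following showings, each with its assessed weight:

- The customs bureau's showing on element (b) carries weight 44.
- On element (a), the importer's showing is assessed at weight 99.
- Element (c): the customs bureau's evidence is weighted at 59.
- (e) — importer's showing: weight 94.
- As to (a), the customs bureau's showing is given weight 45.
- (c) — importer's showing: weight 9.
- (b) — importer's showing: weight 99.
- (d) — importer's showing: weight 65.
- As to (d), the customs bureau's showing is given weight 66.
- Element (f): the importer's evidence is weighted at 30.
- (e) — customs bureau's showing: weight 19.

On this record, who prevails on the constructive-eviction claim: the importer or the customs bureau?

Stage 1 — burden on importer; standard: the balance of probabilities (weight is at least 55).
    (a): 99 − 45 = 54 < 55 [not met]
    (b): 99 − 44 = 55 ≥ 55 [met]
  The importer does not carry Stage 1.
So the customs bureau prevails.

customs bureau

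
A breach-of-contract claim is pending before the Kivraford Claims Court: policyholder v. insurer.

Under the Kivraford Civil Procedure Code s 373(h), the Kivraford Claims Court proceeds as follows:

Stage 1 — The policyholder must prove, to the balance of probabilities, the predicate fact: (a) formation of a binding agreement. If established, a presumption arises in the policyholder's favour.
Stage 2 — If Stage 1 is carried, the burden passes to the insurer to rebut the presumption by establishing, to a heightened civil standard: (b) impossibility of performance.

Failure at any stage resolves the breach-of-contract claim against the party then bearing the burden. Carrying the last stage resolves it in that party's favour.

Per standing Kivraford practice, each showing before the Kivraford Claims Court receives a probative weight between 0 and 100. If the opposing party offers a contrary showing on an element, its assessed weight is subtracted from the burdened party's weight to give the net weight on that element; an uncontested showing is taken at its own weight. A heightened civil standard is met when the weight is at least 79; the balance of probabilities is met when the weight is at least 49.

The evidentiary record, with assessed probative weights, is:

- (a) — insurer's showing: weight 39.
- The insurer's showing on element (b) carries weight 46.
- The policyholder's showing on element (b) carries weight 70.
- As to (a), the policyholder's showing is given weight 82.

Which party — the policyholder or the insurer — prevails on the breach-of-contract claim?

At Stage 1 the policyholder must meet the balance of probabilities (weight is at least 49): on (a) the weight is 82 less the opposing 39 gives net 43, < 49, so (a) does not meet the standard.
  Not every element is met, so the policyholder fails to carry Stage 1.
The insurer prevails.

insurer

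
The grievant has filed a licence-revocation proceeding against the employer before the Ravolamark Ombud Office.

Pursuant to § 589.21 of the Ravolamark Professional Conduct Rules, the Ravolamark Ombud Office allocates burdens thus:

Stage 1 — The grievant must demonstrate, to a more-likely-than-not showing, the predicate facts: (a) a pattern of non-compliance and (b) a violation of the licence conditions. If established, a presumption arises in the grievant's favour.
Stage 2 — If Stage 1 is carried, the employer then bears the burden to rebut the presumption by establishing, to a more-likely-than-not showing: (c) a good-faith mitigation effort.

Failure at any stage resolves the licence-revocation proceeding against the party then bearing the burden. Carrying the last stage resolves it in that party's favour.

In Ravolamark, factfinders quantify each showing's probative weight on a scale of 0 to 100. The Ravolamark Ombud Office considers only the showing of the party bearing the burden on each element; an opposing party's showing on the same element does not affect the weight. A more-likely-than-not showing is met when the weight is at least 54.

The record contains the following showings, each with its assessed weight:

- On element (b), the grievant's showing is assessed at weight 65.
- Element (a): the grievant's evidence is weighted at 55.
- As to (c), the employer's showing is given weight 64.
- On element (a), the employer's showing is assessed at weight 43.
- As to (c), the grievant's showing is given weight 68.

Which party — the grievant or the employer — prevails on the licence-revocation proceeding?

At Stage 1 the grievant must meet a more-likely-than-not showing (weight is at least 54): on (a) the weight is 55 (the employer's 43 is given no effect), ≥ 54, so (a) meets the standard; on (b) the weight is 65, which does reach 54, so (b) meets the standard.
  Stage 1 carried; the burden shifts to the employer.
At Stage 2 the employer must meet a more-likely-than-not showing (weight is at least 54): on (c) the weight is 64 (the grievant's 68 is given no effect), which does reach 54, so (c) meets the standard.
  The employer carries the last stage.
Every stage carried; the employer prevails.

employer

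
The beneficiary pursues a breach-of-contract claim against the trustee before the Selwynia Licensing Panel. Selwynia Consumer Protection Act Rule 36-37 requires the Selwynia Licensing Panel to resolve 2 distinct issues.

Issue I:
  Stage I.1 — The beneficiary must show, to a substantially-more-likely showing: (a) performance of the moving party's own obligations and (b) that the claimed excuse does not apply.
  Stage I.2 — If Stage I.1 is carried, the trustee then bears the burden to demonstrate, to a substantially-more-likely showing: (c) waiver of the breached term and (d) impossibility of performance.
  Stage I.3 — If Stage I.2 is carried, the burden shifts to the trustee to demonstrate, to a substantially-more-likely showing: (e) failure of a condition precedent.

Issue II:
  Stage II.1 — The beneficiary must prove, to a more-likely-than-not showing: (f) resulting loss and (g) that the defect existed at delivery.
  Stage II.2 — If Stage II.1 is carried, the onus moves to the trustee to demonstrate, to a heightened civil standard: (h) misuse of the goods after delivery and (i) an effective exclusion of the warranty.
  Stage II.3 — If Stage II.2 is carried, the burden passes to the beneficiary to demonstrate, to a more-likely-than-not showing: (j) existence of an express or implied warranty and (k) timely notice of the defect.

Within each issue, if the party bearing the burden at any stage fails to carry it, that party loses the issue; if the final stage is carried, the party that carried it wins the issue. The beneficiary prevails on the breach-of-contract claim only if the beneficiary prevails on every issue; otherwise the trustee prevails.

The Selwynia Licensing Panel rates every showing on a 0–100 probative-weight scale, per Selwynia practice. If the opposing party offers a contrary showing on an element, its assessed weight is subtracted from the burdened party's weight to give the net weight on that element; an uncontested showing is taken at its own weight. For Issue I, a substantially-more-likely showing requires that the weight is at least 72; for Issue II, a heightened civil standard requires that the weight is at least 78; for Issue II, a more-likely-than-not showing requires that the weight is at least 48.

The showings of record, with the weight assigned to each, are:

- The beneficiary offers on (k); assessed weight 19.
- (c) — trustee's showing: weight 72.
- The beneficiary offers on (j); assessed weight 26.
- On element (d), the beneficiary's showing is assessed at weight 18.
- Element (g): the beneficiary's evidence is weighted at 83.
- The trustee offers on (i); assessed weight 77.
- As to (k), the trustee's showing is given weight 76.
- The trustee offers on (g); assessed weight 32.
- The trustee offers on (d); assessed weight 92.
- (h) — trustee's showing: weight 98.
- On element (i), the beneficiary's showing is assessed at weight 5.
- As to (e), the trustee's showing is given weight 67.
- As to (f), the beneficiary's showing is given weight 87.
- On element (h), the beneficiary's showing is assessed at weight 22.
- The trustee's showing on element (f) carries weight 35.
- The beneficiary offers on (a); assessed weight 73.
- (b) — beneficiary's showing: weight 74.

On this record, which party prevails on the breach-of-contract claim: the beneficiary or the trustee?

— Issue I —
At Stage I.1 the beneficiary must meet a substantially-more-likely showing (weight is at least 72): on (a) the weight is 73, which does reach 72, so (a) meets the standard; on (b) the weight is 74, which does reach 72, so (b) meets the standard.
  All elements met. The burden passes to the trustee.
At Stage I.2 the trustee must meet a substantially-more-likely showing (weight is at least 72): on (c) the weight is 72, which does reach 72, so (c) meets the standard; on (d) the weight is 92 less the opposing 18 gives net 74, which does reach 72, so (d) meets the standard.
  Stage I.2 carried; the burden remains with the trustee.
At Stage I.3 the trustee must meet a substantially-more-likely showing (weight is at least 72): on (e) the weight is 67, < 72, so (e) does not meet the standard.
  Not every element is met, so the trustee fails to carry Stage I.3.
So the beneficiary prevails on this issue.
— Issue II —
Stage II.1 (beneficiary, a more-likely-than-not showing, weight is at least 48): (f) net 87−35=52 ≥ 48 — meets; (g) net 83−32=51 ≥ 48 — meets.
  The beneficiary carries Stage II.1; the trustee now bears the burden.
Stage II.2 (trustee, a heightened civil standard, weight is at least 78): (h) net 98−22=76 < 78 — fails; (i) net 77−5=72 < 78 — fails.
  The trustee does not carry Stage II.2.
So the beneficiary prevails on this issue.
Per-issue: Issue I → beneficiary; Issue II → beneficiary. The beneficiary must prevail on every issue; overall, the beneficiary prevails.

beneficiary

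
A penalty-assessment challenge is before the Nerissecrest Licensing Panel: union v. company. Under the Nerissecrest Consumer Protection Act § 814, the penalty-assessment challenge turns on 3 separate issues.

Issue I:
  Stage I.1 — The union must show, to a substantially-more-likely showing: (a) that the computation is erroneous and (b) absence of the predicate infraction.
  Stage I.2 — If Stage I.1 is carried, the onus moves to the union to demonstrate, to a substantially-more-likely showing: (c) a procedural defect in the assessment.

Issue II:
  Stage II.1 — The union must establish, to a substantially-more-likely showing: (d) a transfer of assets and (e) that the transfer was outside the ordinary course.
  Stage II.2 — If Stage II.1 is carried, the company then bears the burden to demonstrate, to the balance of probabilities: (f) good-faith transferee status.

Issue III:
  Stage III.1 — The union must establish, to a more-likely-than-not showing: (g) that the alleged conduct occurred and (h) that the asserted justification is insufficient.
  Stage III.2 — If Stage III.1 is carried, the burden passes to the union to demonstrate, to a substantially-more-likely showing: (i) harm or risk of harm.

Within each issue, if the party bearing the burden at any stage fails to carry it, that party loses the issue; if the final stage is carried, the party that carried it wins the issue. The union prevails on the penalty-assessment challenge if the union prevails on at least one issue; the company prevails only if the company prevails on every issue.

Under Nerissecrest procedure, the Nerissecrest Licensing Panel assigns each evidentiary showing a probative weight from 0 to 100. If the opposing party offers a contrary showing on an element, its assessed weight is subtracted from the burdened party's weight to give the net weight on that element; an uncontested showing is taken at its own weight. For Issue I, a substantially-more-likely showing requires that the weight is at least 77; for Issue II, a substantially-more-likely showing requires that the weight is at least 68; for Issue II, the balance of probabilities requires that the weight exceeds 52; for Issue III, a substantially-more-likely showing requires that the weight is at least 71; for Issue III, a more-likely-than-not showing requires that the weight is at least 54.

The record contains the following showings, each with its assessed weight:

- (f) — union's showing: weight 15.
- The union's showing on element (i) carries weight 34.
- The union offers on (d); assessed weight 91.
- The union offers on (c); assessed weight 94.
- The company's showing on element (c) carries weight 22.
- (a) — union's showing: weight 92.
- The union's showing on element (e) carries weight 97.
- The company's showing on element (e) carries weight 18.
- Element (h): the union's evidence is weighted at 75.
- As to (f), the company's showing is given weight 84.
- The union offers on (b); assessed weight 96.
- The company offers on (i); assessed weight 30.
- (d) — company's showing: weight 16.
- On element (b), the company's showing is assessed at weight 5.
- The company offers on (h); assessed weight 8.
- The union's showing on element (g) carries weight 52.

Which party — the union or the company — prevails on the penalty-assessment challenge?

company

— Issue I —
At Stage I.1 the union must meet a substantially-more-likely showing (weight is at least 77): on (a) the weight is 92, ≥ 77, so (a) meets the standard; on (b) the weight is 96 less the opposing 5 gives net 91, which does reach 77, so (b) meets the standard.
  Stage I.1 carried; the burden remains with the union.
At Stage I.2 the union must meet a substantially-more-likely showing (weight is at least 77): on (c) the weight is 94 less the opposing 22 gives net 72, < 77, so (c) does not meet the standard.
  Stage I.2 not carried; the union fails its burden.
So the company prevails on this issue.
— Issue II —
At Stage II.1 the union must meet a substantially-more-likely showing (weight is at least 68): on (d) the weight is 91 less the opposing 16 gives net 75, ≥ 68, so (d) meets the standard; on (e) the weight is 97 less the opposing 18 gives net 79, ≥ 68, so (e) meets the standard.
  Stage II.1 is satisfied; the onus moves to the company.
At Stage II.2 the company must meet the balance of probabilities (weight exceeds 52): on (f) the weight is 84 less the opposing 15 gives net 69, > 52, so (f) meets the standard.
  The company carries the last stage.
Every stage carried; the company prevails on this issue.
— Issue III —
Stage III.1 — burden on union; standard: a more-likely-than-not showing (weight is at least 54).
    (g): 52 < 54 [not met]
    (h): 75 − 8 = 67 ≥ 54 [met]
  Stage III.1 not carried; the union fails its burden.
So the company prevails on this issue.
Per-issue: Issue I → company; Issue II → company; Issue III → company. The union must prevail on at least one issue; overall, the company prevails.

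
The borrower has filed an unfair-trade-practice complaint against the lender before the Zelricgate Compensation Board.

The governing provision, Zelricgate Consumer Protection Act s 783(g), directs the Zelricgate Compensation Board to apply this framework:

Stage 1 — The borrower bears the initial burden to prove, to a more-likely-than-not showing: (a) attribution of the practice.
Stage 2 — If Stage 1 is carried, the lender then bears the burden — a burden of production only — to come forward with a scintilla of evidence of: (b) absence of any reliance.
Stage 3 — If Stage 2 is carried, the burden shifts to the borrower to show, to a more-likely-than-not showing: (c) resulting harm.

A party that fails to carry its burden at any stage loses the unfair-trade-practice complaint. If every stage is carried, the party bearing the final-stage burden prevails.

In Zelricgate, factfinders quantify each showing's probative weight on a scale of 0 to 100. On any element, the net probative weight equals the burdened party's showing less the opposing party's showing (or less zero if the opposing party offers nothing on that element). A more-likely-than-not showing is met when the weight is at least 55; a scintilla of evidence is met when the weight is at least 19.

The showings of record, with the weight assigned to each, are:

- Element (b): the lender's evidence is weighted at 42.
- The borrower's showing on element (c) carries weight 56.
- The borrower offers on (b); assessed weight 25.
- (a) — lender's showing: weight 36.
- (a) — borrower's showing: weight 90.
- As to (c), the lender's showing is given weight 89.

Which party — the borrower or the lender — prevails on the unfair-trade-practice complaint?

Stage 1 (borrower, a more-likely-than-not showing, weight is at least 55): (a) net 90−36=54 < 55 — fails.
  Stage 1 not carried; the borrower fails its burden.
The lender prevails.

lender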